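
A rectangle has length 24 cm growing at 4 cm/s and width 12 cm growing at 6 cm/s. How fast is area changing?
192 cm²/s

A = lw
dA/dt = w·dl/dt + l·dw/dt = 12·4 + 24·6 = 192 cm²/s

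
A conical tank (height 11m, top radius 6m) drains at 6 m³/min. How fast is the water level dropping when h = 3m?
121/(54π) ≈ 0.7132 m/min

r/h = 6/11, so r = (6/11)h
V = (1/3)πr²h = (1/3)π((6/11)h)²h = (12/121)πh³
dV/dh = (36/121)πh²
dh/dt = (dV/dt)/(dV/dh) = -6/((36/121)π·3²) = -121/(54π) m/min
The level is dropping at 121/(54π) ≈ 0.7132 m/min.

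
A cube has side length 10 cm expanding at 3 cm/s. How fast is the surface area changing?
360 cm²/s

A = 6s²
dA/dt = 12s · ds/dt = 12·10·3 = 360 cm²/s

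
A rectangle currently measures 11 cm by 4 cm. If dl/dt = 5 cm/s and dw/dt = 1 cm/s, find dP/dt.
12 cm/s

P = 2(l + w)
dP/dt = 2(dl/dt + dw/dt) = 2(5 + 1) = 12 cm/s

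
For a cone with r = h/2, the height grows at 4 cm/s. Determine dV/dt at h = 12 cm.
144π cm³/s

V = (1/3)π(h/2)²h = πh³/12
dV/dt = πh²/4 · 4
At h = 12: dV/dt = 144π cm³/s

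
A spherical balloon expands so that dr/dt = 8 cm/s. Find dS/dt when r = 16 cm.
1024π cm²/s

S = 4πr²
dS/dt = dS/dr · dr/dt = 8πr · 8
At r = 16: dS/dt = 1024π cm²/s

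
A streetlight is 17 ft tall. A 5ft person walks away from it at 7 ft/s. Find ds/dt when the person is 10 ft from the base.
35/12 ft/s

By similar triangles: 17/(x+s) = 5/s
Solving: s = 5x/12
ds/dt = 5/12 · dx/dt = 5/12 · 7 = 35/12 ft/s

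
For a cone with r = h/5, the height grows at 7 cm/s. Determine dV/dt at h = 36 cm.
9072π/25 cm³/s

V = (1/3)π(h/5)²h = πh³/75
dV/dt = πh²/25 · 7
At h = 36: dV/dt = 9072π/25 cm³/s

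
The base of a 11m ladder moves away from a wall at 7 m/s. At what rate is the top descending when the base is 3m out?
3√7/4 ≈ 1.984 m/s

x² + y² = 11²
2x·dx/dt + 2y·dy/dt = 0
dy/dt = -x/y · dx/dt = -3/(4√7) · 7 = -3√7/4 m/s
The top is descending at 3√7/4 ≈ 1.984 m/s.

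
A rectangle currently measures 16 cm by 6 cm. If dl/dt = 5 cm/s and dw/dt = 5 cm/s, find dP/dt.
20 cm/s

P = 2(l + w)
dP/dt = 2(dl/dt + dw/dt) = 2(5 + 5) = 20 cm/s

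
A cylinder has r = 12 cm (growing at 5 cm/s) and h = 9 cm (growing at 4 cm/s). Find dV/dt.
1656π cm³/s

V = πr²h
dV/dt = 2πrh·dr/dt + πr²·dh/dt
= 2π(12)(9)(5) + π(12)²(4)
= 1656π cm³/s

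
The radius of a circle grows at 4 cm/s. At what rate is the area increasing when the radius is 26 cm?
208π cm²/s

A = πr²
dA/dt = 2πr · dr/dt = 2π(26)(4) = 208π cm²/s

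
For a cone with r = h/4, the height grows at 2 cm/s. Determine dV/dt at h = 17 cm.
289π/8 cm³/s

V = (1/3)π(h/4)²h = πh³/48
dV/dt = πh²/16 · 2
At h = 17: dV/dt = 289π/8 cm³/s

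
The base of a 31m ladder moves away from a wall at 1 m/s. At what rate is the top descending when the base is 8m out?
8√897/897 ≈ 0.2671 m/s

x² + y² = 31²
2x·dx/dt + 2y·dy/dt = 0
dy/dt = -x/y · dx/dt = -8/√897 · 1 = -8√897/897 m/s
The top is descending at 8√897/897 ≈ 0.2671 m/s.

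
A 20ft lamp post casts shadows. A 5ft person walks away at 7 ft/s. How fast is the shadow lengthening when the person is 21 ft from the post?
7/3 ft/s

By similar triangles: 20/(x+s) = 5/s
Solving: s = 5x/15
ds/dt = 5/15 · dx/dt = 1/3 · 7 = 7/3 ft/s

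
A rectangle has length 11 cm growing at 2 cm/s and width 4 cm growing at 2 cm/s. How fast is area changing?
30 cm²/s

A = lw
dA/dt = w·dl/dt + l·dw/dt = 4·2 + 11·2 = 30 cm²/s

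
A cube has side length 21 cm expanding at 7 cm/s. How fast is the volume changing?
9261 cm³/s

V = s³
dV/dt = 3s² · ds/dt = 3·21²·7 = 9261 cm³/s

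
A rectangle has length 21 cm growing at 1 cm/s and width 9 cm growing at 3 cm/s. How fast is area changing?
72 cm²/s

A = lw
dA/dt = w·dl/dt + l·dw/dt = 9·1 + 21·3 = 72 cm²/s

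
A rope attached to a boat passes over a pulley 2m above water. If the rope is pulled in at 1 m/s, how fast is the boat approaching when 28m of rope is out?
14√195/195 ≈ 1.003 m/s

rope² = x² + 2²
x = √(28² - 2²) = 2√195
dx/dt = (rope/x) · d(rope)/dt = (28/(2√195)) · (-1) = -14√195/195 m/s
The boat approaches at 14√195/195 ≈ 1.003 m/s.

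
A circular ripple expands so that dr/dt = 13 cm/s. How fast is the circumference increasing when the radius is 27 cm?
26π cm/s

C = 2πr
dC/dt = 2π · dr/dt = 2π · 13 = 26π cm/s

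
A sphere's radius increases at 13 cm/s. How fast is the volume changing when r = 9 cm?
4212π cm³/s

V = (4/3)πr³
dV/dt = dV/dr · dr/dt = 4πr² · 13
At r = 9: dV/dt = 4212π cm³/s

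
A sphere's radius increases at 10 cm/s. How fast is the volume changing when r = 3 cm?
360π cm³/s

V = (4/3)πr³
dV/dt = dV/dr · dr/dt = 4πr² · 10
At r = 3: dV/dt = 360π cm³/s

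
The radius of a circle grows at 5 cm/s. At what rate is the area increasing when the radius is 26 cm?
260π cm²/s

A = πr²
dA/dt = 2πr · dr/dt = 2π(26)(5) = 260π cm²/s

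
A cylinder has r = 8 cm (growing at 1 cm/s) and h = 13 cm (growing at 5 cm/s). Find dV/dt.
528π cm³/s

V = πr²h
dV/dt = 2πrh·dr/dt + πr²·dh/dt
= 2π(8)(13)(1) + π(8)²(5)
= 528π cm³/s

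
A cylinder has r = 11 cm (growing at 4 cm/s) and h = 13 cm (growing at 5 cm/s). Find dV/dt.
1749π cm³/s

V = πr²h
dV/dt = 2πrh·dr/dt + πr²·dh/dt
= 2π(11)(13)(4) + π(11)²(5)
= 1749π cm³/s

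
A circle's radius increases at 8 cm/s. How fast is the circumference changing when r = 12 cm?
16π cm/s

C = 2πr
dC/dt = 2π · dr/dt = 2π · 8 = 16π cm/s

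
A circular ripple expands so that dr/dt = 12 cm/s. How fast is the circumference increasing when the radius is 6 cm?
24π cm/s

C = 2πr
dC/dt = 2π · dr/dt = 2π · 12 = 24π cm/s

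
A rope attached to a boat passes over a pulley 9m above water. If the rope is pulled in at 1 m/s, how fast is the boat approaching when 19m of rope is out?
19√70/140 ≈ 1.135 m/s

rope² = x² + 9²
x = √(19² - 9²) = 2√70
dx/dt = (rope/x) · d(rope)/dt = (19/(2√70)) · (-1) = -19√70/140 m/s
The boat approaches at 19√70/140 ≈ 1.135 m/s.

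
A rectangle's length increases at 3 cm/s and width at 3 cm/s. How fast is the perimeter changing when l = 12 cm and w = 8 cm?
12 cm/s

P = 2(l + w)
dP/dt = 2(dl/dt + dw/dt) = 2(3 + 3) = 12 cm/s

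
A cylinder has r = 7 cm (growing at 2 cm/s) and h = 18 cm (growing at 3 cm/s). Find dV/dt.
651π cm³/s

V = πr²h
dV/dt = 2πrh·dr/dt + πr²·dh/dt
= 2π(7)(18)(2) + π(7)²(3)
= 651π cm³/s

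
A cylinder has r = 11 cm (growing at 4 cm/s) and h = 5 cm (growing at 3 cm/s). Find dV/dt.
803π cm³/s

V = πr²h
dV/dt = 2πrh·dr/dt + πr²·dh/dt
= 2π(11)(5)(4) + π(11)²(3)
= 803π cm³/s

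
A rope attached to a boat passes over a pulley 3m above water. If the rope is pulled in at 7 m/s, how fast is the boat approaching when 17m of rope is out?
17√70/20 ≈ 7.112 m/s

rope² = x² + 3²
x = √(17² - 3²) = 2√70
dx/dt = (rope/x) · d(rope)/dt = (17/(2√70)) · (-7) = -17√70/20 m/s
The boat approaches at 17√70/20 ≈ 7.112 m/s.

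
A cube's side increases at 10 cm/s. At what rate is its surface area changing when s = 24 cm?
2880 cm²/s

A = 6s²
dA/dt = 12s · ds/dt = 12·24·10 = 2880 cm²/s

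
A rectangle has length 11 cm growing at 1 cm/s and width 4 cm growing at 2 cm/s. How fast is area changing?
26 cm²/s

A = lw
dA/dt = w·dl/dt + l·dw/dt = 4·1 + 11·2 = 26 cm²/s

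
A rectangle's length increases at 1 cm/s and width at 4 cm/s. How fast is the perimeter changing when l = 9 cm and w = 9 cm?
10 cm/s

P = 2(l + w)
dP/dt = 2(dl/dt + dw/dt) = 2(1 + 4) = 10 cm/s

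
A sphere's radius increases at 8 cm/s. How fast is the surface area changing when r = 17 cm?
1088π cm²/s

S = 4πr²
dS/dt = dS/dr · dr/dt = 8πr · 8
At r = 17: dS/dt = 1088π cm²/s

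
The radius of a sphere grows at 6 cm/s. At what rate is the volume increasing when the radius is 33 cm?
26136π cm³/s

V = (4/3)πr³
dV/dt = dV/dr · dr/dt = 4πr² · 6
At r = 33: dV/dt = 26136π cm³/s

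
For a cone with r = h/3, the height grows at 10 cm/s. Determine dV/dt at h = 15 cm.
250π cm³/s

V = (1/3)π(h/3)²h = πh³/27
dV/dt = πh²/9 · 10
At h = 15: dV/dt = 250π cm³/s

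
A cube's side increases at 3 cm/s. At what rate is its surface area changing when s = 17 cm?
612 cm²/s

A = 6s²
dA/dt = 12s · ds/dt = 12·17·3 = 612 cm²/s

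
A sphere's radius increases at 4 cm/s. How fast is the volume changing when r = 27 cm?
11664π cm³/s

V = (4/3)πr³
dV/dt = dV/dr · dr/dt = 4πr² · 4
At r = 27: dV/dt = 11664π cm³/s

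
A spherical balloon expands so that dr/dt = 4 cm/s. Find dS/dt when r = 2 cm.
64π cm²/s

S = 4πr²
dS/dt = dS/dr · dr/dt = 8πr · 4
At r = 2: dS/dt = 64π cm²/s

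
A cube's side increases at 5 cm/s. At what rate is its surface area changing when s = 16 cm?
960 cm²/s

A = 6s²
dA/dt = 12s · ds/dt = 12·16·5 = 960 cm²/s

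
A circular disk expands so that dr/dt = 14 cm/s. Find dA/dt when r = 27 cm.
756π cm²/s

A = πr²
dA/dt = 2πr · dr/dt = 2π(27)(14) = 756π cm²/s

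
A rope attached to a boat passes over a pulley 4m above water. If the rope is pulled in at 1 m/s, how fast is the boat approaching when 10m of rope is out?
5√21/21 ≈ 1.091 m/s

rope² = x² + 4²
x = √(10² - 4²) = 2√21
dx/dt = (rope/x) · d(rope)/dt = (10/(2√21)) · (-1) = -5√21/21 m/s
The boat approaches at 5√21/21 ≈ 1.091 m/s.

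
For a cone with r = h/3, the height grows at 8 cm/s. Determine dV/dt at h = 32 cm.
8192π/9 cm³/s

V = (1/3)π(h/3)²h = πh³/27
dV/dt = πh²/9 · 8
At h = 32: dV/dt = 8192π/9 cm³/s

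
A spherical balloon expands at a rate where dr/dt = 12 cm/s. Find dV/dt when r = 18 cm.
15552π cm³/s

V = (4/3)πr³
dV/dt = dV/dr · dr/dt = 4πr² · 12
At r = 18: dV/dt = 15552π cm³/s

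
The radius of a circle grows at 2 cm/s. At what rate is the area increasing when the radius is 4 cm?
16π cm²/s

A = πr²
dA/dt = 2πr · dr/dt = 2π(4)(2) = 16π cm²/s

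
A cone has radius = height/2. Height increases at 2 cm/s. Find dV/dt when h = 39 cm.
1521π/2 cm³/s

V = (1/3)π(h/2)²h = πh³/12
dV/dt = πh²/4 · 2
At h = 39: dV/dt = 1521π/2 cm³/s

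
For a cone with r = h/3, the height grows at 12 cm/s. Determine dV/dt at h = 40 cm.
6400π/3 cm³/s

V = (1/3)π(h/3)²h = πh³/27
dV/dt = πh²/9 · 12
At h = 40: dV/dt = 6400π/3 cm³/s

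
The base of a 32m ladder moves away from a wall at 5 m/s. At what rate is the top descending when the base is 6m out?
15√247/247 ≈ 0.9544 m/s

x² + y² = 32²
2x·dx/dt + 2y·dy/dt = 0
dy/dt = -x/y · dx/dt = -6/(2√247) · 5 = -15√247/247 m/s
The top is descending at 15√247/247 ≈ 0.9544 m/s.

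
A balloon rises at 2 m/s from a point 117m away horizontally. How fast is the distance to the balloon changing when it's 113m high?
113√26458/13229 ≈ 1.389 m/s

z² = 117² + y²
z = √(117² + 113²) = √26458
dz/dt = y/z · dy/dt = 113/√26458 · 2 = 113√26458/13229 ≈ 1.389 m/s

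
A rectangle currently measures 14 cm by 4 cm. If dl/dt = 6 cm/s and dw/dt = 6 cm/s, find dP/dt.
24 cm/s

P = 2(l + w)
dP/dt = 2(dl/dt + dw/dt) = 2(6 + 6) = 24 cm/s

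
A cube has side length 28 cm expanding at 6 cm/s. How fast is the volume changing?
14112 cm³/s

V = s³
dV/dt = 3s² · ds/dt = 3·28²·6 = 14112 cm³/s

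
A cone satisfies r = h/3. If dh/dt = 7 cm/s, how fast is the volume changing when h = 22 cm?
3388π/9 cm³/s

V = (1/3)π(h/3)²h = πh³/27
dV/dt = πh²/9 · 7
At h = 22: dV/dt = 3388π/9 cm³/s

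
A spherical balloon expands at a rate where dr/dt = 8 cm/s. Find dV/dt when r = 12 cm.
4608π cm³/s

V = (4/3)πr³
dV/dt = dV/dr · dr/dt = 4πr² · 8
At r = 12: dV/dt = 4608π cm³/s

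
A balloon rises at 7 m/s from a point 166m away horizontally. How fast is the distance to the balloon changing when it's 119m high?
833√41717/41717 ≈ 4.078 m/s

z² = 166² + y²
z = √(166² + 119²) = √41717
dz/dt = y/z · dy/dt = 119/√41717 · 7 = 833√41717/41717 ≈ 4.078 m/s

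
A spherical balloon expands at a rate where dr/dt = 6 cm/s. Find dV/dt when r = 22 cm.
11616π cm³/s

V = (4/3)πr³
dV/dt = dV/dr · dr/dt = 4πr² · 6
At r = 22: dV/dt = 11616π cm³/s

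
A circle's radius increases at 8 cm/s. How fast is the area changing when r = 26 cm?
416π cm²/s

A = πr²
dA/dt = 2πr · dr/dt = 2π(26)(8) = 416π cm²/s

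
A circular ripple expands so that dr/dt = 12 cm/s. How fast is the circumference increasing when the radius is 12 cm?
24π cm/s

C = 2πr
dC/dt = 2π · dr/dt = 2π · 12 = 24π cm/s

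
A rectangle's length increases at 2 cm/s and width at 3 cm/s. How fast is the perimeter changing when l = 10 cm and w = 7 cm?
10 cm/s

P = 2(l + w)
dP/dt = 2(dl/dt + dw/dt) = 2(2 + 3) = 10 cm/s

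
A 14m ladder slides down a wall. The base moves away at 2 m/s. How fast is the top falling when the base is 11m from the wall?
22√3/15 ≈ 2.54 m/s

x² + y² = 14²
2x·dx/dt + 2y·dy/dt = 0
dy/dt = -x/y · dx/dt = -11/(5√3) · 2 = -22√3/15 m/s
The top is descending at 22√3/15 ≈ 2.54 m/s.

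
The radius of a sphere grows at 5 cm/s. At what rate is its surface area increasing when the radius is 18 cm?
720π cm²/s

S = 4πr²
dS/dt = dS/dr · dr/dt = 8πr · 5
At r = 18: dS/dt = 720π cm²/s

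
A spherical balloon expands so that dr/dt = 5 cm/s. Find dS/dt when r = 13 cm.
520π cm²/s

S = 4πr²
dS/dt = dS/dr · dr/dt = 8πr · 5
At r = 13: dS/dt = 520π cm²/s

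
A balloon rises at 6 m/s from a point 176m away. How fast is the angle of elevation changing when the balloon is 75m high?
0.028852 rad/s

tan(θ) = y/176
sec²(θ) · dθ/dt = (1/176) · dy/dt
dθ/dt = cos²(θ)/176 · 6 = 176/(176² + 75²) · 6
dθ/dt = 0.028852 rad/s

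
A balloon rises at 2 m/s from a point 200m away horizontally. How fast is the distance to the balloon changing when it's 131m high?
262√57161/57161 ≈ 1.096 m/s

z² = 200² + y²
z = √(200² + 131²) = √57161
dz/dt = y/z · dy/dt = 131/√57161 · 2 = 262√57161/57161 ≈ 1.096 m/s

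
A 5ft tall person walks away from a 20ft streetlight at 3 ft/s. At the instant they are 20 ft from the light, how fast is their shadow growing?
1 ft/s

By similar triangles: 20/(x+s) = 5/s
Solving: s = 5x/15
ds/dt = 5/15 · dx/dt = 1/3 · 3 = 1 ft/s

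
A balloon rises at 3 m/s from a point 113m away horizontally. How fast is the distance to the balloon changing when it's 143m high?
429√33218/33218 ≈ 2.354 m/s

z² = 113² + y²
z = √(113² + 143²) = √33218
dz/dt = y/z · dy/dt = 143/√33218 · 3 = 429√33218/33218 ≈ 2.354 m/s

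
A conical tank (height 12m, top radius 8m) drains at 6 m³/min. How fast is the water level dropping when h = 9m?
1/(6π) ≈ 0.05305 m/min

r/h = 8/12, so r = (2/3)h
V = (1/3)πr²h = (1/3)π((2/3)h)²h = (4/27)πh³
dV/dh = (4/9)πh²
dh/dt = (dV/dt)/(dV/dh) = -6/((4/9)π·9²) = -1/(6π) m/min
The level is dropping at 1/(6π) ≈ 0.05305 m/min.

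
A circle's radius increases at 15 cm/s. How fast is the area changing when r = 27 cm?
810π cm²/s

A = πr²
dA/dt = 2πr · dr/dt = 2π(27)(15) = 810π cm²/s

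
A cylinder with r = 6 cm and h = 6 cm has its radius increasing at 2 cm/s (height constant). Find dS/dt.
72π cm²/s

S = 2πrh + 2πr² (lateral + bases)
dS/dt = (2πh + 4πr)·dr/dt = (2π·6 + 4π·6)·2
= 72π cm²/s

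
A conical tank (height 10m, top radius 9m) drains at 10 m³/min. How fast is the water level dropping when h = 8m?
125/(648π) ≈ 0.0614 m/min

r/h = 9/10, so r = (9/10)h
V = (1/3)πr²h = (1/3)π((9/10)h)²h = (27/100)πh³
dV/dh = (81/100)πh²
dh/dt = (dV/dt)/(dV/dh) = -10/((81/100)π·8²) = -125/(648π) m/min
The level is dropping at 125/(648π) ≈ 0.0614 m/min.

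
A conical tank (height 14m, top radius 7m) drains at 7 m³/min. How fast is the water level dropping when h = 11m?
28/(121π) ≈ 0.07366 m/min

r/h = 7/14, so r = (1/2)h
V = (1/3)πr²h = (1/3)π((1/2)h)²h = (1/12)πh³
dV/dh = (1/4)πh²
dh/dt = (dV/dt)/(dV/dh) = -7/((1/4)π·11²) = -28/(121π) m/min
The level is dropping at 28/(121π) ≈ 0.07366 m/min.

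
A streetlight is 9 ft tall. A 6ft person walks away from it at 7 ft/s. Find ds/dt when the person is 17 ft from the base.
14 ft/s

By similar triangles: 9/(x+s) = 6/s
Solving: s = 6x/3
ds/dt = 6/3 · dx/dt = 2 · 7 = 14 ft/s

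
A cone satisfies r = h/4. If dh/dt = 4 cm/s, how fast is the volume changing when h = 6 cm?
9π cm³/s

V = (1/3)π(h/4)²h = πh³/48
dV/dt = πh²/16 · 4
At h = 6: dV/dt = 9π cm³/s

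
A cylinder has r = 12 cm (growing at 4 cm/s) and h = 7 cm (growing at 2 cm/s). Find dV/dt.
960π cm³/s

V = πr²h
dV/dt = 2πrh·dr/dt + πr²·dh/dt
= 2π(12)(7)(4) + π(12)²(2)
= 960π cm³/s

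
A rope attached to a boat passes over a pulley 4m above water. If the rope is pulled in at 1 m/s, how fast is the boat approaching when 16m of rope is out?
4√15/15 ≈ 1.033 m/s

rope² = x² + 4²
x = √(16² - 4²) = 4√15
dx/dt = (rope/x) · d(rope)/dt = (16/(4√15)) · (-1) = -4√15/15 m/s
The boat approaches at 4√15/15 ≈ 1.033 m/s.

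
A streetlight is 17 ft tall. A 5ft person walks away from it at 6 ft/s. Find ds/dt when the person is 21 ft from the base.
5/2 ft/s

By similar triangles: 17/(x+s) = 5/s
Solving: s = 5x/12
ds/dt = 5/12 · dx/dt = 5/12 · 6 = 5/2 ft/s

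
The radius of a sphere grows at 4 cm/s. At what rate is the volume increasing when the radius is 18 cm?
5184π cm³/s

V = (4/3)πr³
dV/dt = dV/dr · dr/dt = 4πr² · 4
At r = 18: dV/dt = 5184π cm³/s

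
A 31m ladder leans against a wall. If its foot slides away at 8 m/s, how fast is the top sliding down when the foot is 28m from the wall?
224√177/177 ≈ 16.84 m/s

x² + y² = 31²
2x·dx/dt + 2y·dy/dt = 0
dy/dt = -x/y · dx/dt = -28/√177 · 8 = -224√177/177 m/s
The top is descending at 224√177/177 ≈ 16.84 m/s.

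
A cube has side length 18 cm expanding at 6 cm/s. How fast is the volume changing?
5832 cm³/s

V = s³
dV/dt = 3s² · ds/dt = 3·18²·6 = 5832 cm³/s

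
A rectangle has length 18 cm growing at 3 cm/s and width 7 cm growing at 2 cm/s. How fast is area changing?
57 cm²/s

A = lw
dA/dt = w·dl/dt + l·dw/dt = 7·3 + 18·2 = 57 cm²/s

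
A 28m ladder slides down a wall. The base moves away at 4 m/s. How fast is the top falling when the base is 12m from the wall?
3√10/5 ≈ 1.897 m/s

x² + y² = 28²
2x·dx/dt + 2y·dy/dt = 0
dy/dt = -x/y · dx/dt = -12/(8√10) · 4 = -3√10/5 m/s
The top is descending at 3√10/5 ≈ 1.897 m/s.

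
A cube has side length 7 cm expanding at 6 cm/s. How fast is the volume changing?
882 cm³/s

V = s³
dV/dt = 3s² · ds/dt = 3·7²·6 = 882 cm³/s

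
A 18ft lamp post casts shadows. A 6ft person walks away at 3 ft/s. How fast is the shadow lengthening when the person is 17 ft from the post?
3/2 ft/s

By similar triangles: 18/(x+s) = 6/s
Solving: s = 6x/12
ds/dt = 6/12 · dx/dt = 1/2 · 3 = 3/2 ft/s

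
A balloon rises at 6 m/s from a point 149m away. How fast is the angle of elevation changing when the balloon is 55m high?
0.03544 rad/s

tan(θ) = y/149
sec²(θ) · dθ/dt = (1/149) · dy/dt
dθ/dt = cos²(θ)/149 · 6 = 149/(149² + 55²) · 6
dθ/dt = 0.03544 rad/s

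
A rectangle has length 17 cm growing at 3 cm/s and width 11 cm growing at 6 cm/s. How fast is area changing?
135 cm²/s

A = lw
dA/dt = w·dl/dt + l·dw/dt = 11·3 + 17·6 = 135 cm²/s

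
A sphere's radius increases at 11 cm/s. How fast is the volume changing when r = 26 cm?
29744π cm³/s

V = (4/3)πr³
dV/dt = dV/dr · dr/dt = 4πr² · 11
At r = 26: dV/dt = 29744π cm³/s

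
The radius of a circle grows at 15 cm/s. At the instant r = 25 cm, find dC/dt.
30π cm/s

C = 2πr
dC/dt = 2π · dr/dt = 2π · 15 = 30π cm/s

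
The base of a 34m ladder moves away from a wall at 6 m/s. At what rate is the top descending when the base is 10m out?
5√66/22 ≈ 1.846 m/s

x² + y² = 34²
2x·dx/dt + 2y·dy/dt = 0
dy/dt = -x/y · dx/dt = -10/(4√66) · 6 = -5√66/22 m/s
The top is descending at 5√66/22 ≈ 1.846 m/s.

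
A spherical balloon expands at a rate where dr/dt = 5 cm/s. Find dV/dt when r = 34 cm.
23120π cm³/s

V = (4/3)πr³
dV/dt = dV/dr · dr/dt = 4πr² · 5
At r = 34: dV/dt = 23120π cm³/s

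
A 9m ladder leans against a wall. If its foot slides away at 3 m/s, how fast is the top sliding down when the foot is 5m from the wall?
15√14/28 ≈ 2.004 m/s

x² + y² = 9²
2x·dx/dt + 2y·dy/dt = 0
dy/dt = -x/y · dx/dt = -5/(2√14) · 3 = -15√14/28 m/s
The top is descending at 15√14/28 ≈ 2.004 m/s.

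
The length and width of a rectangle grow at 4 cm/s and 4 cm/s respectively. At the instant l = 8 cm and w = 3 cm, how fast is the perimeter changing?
16 cm/s

P = 2(l + w)
dP/dt = 2(dl/dt + dw/dt) = 2(4 + 4) = 16 cm/s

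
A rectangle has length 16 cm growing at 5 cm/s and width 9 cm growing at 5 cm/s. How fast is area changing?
125 cm²/s

A = lw
dA/dt = w·dl/dt + l·dw/dt = 9·5 + 16·5 = 125 cm²/s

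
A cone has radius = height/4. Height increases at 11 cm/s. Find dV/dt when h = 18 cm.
891π/4 cm³/s

V = (1/3)π(h/4)²h = πh³/48
dV/dt = πh²/16 · 11
At h = 18: dV/dt = 891π/4 cm³/s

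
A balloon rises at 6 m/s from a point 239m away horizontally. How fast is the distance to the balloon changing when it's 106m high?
636√68357/68357 ≈ 2.433 m/s

z² = 239² + y²
z = √(239² + 106²) = √68357
dz/dt = y/z · dy/dt = 106/√68357 · 6 = 636√68357/68357 ≈ 2.433 m/s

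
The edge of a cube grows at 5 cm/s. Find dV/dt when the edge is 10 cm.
1500 cm³/s

V = s³
dV/dt = 3s² · ds/dt = 3·10²·5 = 1500 cm³/s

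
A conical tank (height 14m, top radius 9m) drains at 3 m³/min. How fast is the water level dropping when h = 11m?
196/(3267π) ≈ 0.0191 m/min

r/h = 9/14, so r = (9/14)h
V = (1/3)πr²h = (1/3)π((9/14)h)²h = (27/196)πh³
dV/dh = (81/196)πh²
dh/dt = (dV/dt)/(dV/dh) = -3/((81/196)π·11²) = -196/(3267π) m/min
The level is dropping at 196/(3267π) ≈ 0.0191 m/min.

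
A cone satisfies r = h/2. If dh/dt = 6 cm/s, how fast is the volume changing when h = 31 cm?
2883π/2 cm³/s

V = (1/3)π(h/2)²h = πh³/12
dV/dt = πh²/4 · 6
At h = 31: dV/dt = 2883π/2 cm³/s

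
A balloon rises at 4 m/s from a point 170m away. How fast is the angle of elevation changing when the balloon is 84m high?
0.018912 rad/s

tan(θ) = y/170
sec²(θ) · dθ/dt = (1/170) · dy/dt
dθ/dt = cos²(θ)/170 · 4 = 170/(170² + 84²) · 4
dθ/dt = 0.018912 rad/s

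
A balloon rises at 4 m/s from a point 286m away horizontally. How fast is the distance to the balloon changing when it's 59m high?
236√85277/85277 ≈ 0.8082 m/s

z² = 286² + y²
z = √(286² + 59²) = √85277
dz/dt = y/z · dy/dt = 59/√85277 · 4 = 236√85277/85277 ≈ 0.8082 m/s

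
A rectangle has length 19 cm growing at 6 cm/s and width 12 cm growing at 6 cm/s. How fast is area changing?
186 cm²/s

A = lw
dA/dt = w·dl/dt + l·dw/dt = 12·6 + 19·6 = 186 cm²/s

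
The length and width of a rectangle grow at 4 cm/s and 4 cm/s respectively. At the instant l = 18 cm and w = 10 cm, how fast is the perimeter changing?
16 cm/s

P = 2(l + w)
dP/dt = 2(dl/dt + dw/dt) = 2(4 + 4) = 16 cm/s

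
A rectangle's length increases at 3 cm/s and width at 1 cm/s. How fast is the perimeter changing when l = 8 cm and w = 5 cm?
8 cm/s

P = 2(l + w)
dP/dt = 2(dl/dt + dw/dt) = 2(3 + 1) = 8 cm/s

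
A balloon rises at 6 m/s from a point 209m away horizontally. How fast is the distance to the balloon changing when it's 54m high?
324√46597/46597 ≈ 1.501 m/s

z² = 209² + y²
z = √(209² + 54²) = √46597
dz/dt = y/z · dy/dt = 54/√46597 · 6 = 324√46597/46597 ≈ 1.501 m/s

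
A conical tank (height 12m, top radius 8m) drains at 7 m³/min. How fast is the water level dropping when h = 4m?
63/(64π) ≈ 0.3133 m/min

r/h = 8/12, so r = (2/3)h
V = (1/3)πr²h = (1/3)π((2/3)h)²h = (4/27)πh³
dV/dh = (4/9)πh²
dh/dt = (dV/dt)/(dV/dh) = -7/((4/9)π·4²) = -63/(64π) m/min
The level is dropping at 63/(64π) ≈ 0.3133 m/min.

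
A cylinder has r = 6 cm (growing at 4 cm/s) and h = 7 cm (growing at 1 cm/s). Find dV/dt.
372π cm³/s

V = πr²h
dV/dt = 2πrh·dr/dt + πr²·dh/dt
= 2π(6)(7)(4) + π(6)²(1)
= 372π cm³/s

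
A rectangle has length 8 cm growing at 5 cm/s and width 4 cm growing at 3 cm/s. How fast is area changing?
44 cm²/s

A = lw
dA/dt = w·dl/dt + l·dw/dt = 4·5 + 8·3 = 44 cm²/s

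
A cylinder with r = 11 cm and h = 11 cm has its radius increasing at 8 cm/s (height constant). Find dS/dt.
528π cm²/s

S = 2πrh + 2πr² (lateral + bases)
dS/dt = (2πh + 4πr)·dr/dt = (2π·11 + 4π·11)·8
= 528π cm²/s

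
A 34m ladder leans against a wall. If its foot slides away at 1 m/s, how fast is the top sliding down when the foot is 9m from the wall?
9√43/215 ≈ 0.2745 m/s

x² + y² = 34²
2x·dx/dt + 2y·dy/dt = 0
dy/dt = -x/y · dx/dt = -9/(5√43) · 1 = -9√43/215 m/s
The top is descending at 9√43/215 ≈ 0.2745 m/s.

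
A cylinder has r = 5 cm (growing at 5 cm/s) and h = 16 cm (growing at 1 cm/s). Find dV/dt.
825π cm³/s

V = πr²h
dV/dt = 2πrh·dr/dt + πr²·dh/dt
= 2π(5)(16)(5) + π(5)²(1)
= 825π cm³/s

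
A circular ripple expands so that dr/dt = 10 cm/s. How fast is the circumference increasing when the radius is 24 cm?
20π cm/s

C = 2πr
dC/dt = 2π · dr/dt = 2π · 10 = 20π cm/s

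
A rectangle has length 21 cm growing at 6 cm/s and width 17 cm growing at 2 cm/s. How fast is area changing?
144 cm²/s

A = lw
dA/dt = w·dl/dt + l·dw/dt = 17·6 + 21·2 = 144 cm²/s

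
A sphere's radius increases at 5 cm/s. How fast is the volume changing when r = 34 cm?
23120π cm³/s

V = (4/3)πr³
dV/dt = dV/dr · dr/dt = 4πr² · 5
At r = 34: dV/dt = 23120π cm³/s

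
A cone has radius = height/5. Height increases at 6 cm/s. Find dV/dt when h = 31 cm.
5766π/25 cm³/s

V = (1/3)π(h/5)²h = πh³/75
dV/dt = πh²/25 · 6
At h = 31: dV/dt = 5766π/25 cm³/s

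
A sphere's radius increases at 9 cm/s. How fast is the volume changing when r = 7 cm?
1764π cm³/s

V = (4/3)πr³
dV/dt = dV/dr · dr/dt = 4πr² · 9
At r = 7: dV/dt = 1764π cm³/s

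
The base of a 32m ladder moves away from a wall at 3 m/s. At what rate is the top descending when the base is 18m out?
27√7/35 ≈ 2.041 m/s

x² + y² = 32²
2x·dx/dt + 2y·dy/dt = 0
dy/dt = -x/y · dx/dt = -18/(10√7) · 3 = -27√7/35 m/s
The top is descending at 27√7/35 ≈ 2.041 m/s.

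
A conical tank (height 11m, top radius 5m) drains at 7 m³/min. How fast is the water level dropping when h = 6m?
847/(900π) ≈ 0.2996 m/min

r/h = 5/11, so r = (5/11)h
V = (1/3)πr²h = (1/3)π((5/11)h)²h = (25/363)πh³
dV/dh = (25/121)πh²
dh/dt = (dV/dt)/(dV/dh) = -7/((25/121)π·6²) = -847/(900π) m/min
The level is dropping at 847/(900π) ≈ 0.2996 m/min.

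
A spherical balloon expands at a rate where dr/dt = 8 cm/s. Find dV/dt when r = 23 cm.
16928π cm³/s

V = (4/3)πr³
dV/dt = dV/dr · dr/dt = 4πr² · 8
At r = 23: dV/dt = 16928π cm³/s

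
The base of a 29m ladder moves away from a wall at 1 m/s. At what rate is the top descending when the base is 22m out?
22√357/357 ≈ 1.164 m/s

x² + y² = 29²
2x·dx/dt + 2y·dy/dt = 0
dy/dt = -x/y · dx/dt = -22/√357 · 1 = -22√357/357 m/s
The top is descending at 22√357/357 ≈ 1.164 m/s.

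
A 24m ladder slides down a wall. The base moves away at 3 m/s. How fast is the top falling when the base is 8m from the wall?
3√2/4 ≈ 1.061 m/s

x² + y² = 24²
2x·dx/dt + 2y·dy/dt = 0
dy/dt = -x/y · dx/dt = -8/(16√2) · 3 = -3√2/4 m/s
The top is descending at 3√2/4 ≈ 1.061 m/s.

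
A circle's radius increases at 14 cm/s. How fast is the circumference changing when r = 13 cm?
28π cm/s

C = 2πr
dC/dt = 2π · dr/dt = 2π · 14 = 28π cm/s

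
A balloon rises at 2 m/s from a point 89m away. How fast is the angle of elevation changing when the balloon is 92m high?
0.010864 rad/s

tan(θ) = y/89
sec²(θ) · dθ/dt = (1/89) · dy/dt
dθ/dt = cos²(θ)/89 · 2 = 89/(89² + 92²) · 2
dθ/dt = 0.010864 rad/s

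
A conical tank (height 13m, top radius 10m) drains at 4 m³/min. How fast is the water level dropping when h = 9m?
169/(2025π) ≈ 0.02657 m/min

r/h = 10/13, so r = (10/13)h
V = (1/3)πr²h = (1/3)π((10/13)h)²h = (100/507)πh³
dV/dh = (100/169)πh²
dh/dt = (dV/dt)/(dV/dh) = -4/((100/169)π·9²) = -169/(2025π) m/min
The level is dropping at 169/(2025π) ≈ 0.02657 m/min.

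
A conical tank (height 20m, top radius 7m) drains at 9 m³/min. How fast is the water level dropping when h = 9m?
400/(441π) ≈ 0.2887 m/min

r/h = 7/20, so r = (7/20)h
V = (1/3)πr²h = (1/3)π((7/20)h)²h = (49/1200)πh³
dV/dh = (49/400)πh²
dh/dt = (dV/dt)/(dV/dh) = -9/((49/400)π·9²) = -400/(441π) m/min
The level is dropping at 400/(441π) ≈ 0.2887 m/min.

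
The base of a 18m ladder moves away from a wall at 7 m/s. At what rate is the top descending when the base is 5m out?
35√299/299 ≈ 2.024 m/s

x² + y² = 18²
2x·dx/dt + 2y·dy/dt = 0
dy/dt = -x/y · dx/dt = -5/√299 · 7 = -35√299/299 m/s
The top is descending at 35√299/299 ≈ 2.024 m/s.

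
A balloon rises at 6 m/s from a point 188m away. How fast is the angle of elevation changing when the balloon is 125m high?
0.022131 rad/s

tan(θ) = y/188
sec²(θ) · dθ/dt = (1/188) · dy/dt
dθ/dt = cos²(θ)/188 · 6 = 188/(188² + 125²) · 6
dθ/dt = 0.022131 rad/s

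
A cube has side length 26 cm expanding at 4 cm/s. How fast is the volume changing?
8112 cm³/s

V = s³
dV/dt = 3s² · ds/dt = 3·26²·4 = 8112 cm³/s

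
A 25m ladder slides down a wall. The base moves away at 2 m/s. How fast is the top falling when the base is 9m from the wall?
9√34/68 ≈ 0.7717 m/s

x² + y² = 25²
2x·dx/dt + 2y·dy/dt = 0
dy/dt = -x/y · dx/dt = -9/(4√34) · 2 = -9√34/68 m/s
The top is descending at 9√34/68 ≈ 0.7717 m/s.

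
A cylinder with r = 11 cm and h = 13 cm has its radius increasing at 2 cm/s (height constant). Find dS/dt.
140π cm²/s

S = 2πrh + 2πr² (lateral + bases)
dS/dt = (2πh + 4πr)·dr/dt = (2π·13 + 4π·11)·2
= 140π cm²/s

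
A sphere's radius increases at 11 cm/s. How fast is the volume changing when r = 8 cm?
2816π cm³/s

V = (4/3)πr³
dV/dt = dV/dr · dr/dt = 4πr² · 11
At r = 8: dV/dt = 2816π cm³/s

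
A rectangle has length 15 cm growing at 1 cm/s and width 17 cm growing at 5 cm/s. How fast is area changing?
92 cm²/s

A = lw
dA/dt = w·dl/dt + l·dw/dt = 17·1 + 15·5 = 92 cm²/s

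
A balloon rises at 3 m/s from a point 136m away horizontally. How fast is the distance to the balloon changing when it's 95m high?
285√27521/27521 ≈ 1.718 m/s

z² = 136² + y²
z = √(136² + 95²) = √27521
dz/dt = y/z · dy/dt = 95/√27521 · 3 = 285√27521/27521 ≈ 1.718 m/s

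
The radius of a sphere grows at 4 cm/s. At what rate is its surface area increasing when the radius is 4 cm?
128π cm²/s

S = 4πr²
dS/dt = dS/dr · dr/dt = 8πr · 4
At r = 4: dS/dt = 128π cm²/s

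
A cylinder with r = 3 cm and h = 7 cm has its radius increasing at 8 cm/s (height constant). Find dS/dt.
208π cm²/s

S = 2πrh + 2πr² (lateral + bases)
dS/dt = (2πh + 4πr)·dr/dt = (2π·7 + 4π·3)·8
= 208π cm²/s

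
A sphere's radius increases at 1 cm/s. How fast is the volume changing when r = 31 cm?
3844π cm³/s

V = (4/3)πr³
dV/dt = dV/dr · dr/dt = 4πr² · 1
At r = 31: dV/dt = 3844π cm³/s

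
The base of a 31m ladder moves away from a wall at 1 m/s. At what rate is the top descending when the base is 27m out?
27√58/116 ≈ 1.773 m/s

x² + y² = 31²
2x·dx/dt + 2y·dy/dt = 0
dy/dt = -x/y · dx/dt = -27/(2√58) · 1 = -27√58/116 m/s
The top is descending at 27√58/116 ≈ 1.773 m/s.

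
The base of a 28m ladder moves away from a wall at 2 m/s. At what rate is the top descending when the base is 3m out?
6√31/155 ≈ 0.2155 m/s

x² + y² = 28²
2x·dx/dt + 2y·dy/dt = 0
dy/dt = -x/y · dx/dt = -3/(5√31) · 2 = -6√31/155 m/s
The top is descending at 6√31/155 ≈ 0.2155 m/s.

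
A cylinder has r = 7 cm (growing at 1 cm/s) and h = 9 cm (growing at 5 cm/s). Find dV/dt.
371π cm³/s

V = πr²h
dV/dt = 2πrh·dr/dt + πr²·dh/dt
= 2π(7)(9)(1) + π(7)²(5)
= 371π cm³/s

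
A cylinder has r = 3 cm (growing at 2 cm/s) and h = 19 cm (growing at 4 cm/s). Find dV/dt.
264π cm³/s

V = πr²h
dV/dt = 2πrh·dr/dt + πr²·dh/dt
= 2π(3)(19)(2) + π(3)²(4)
= 264π cm³/s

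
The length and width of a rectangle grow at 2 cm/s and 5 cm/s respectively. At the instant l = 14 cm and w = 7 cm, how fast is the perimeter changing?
14 cm/s

P = 2(l + w)
dP/dt = 2(dl/dt + dw/dt) = 2(2 + 5) = 14 cm/s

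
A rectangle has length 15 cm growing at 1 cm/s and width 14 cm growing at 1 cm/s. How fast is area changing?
29 cm²/s

A = lw
dA/dt = w·dl/dt + l·dw/dt = 14·1 + 15·1 = 29 cm²/s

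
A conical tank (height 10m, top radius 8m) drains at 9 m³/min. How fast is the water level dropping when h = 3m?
25/(16π) ≈ 0.4974 m/min

r/h = 8/10, so r = (4/5)h
V = (1/3)πr²h = (1/3)π((4/5)h)²h = (16/75)πh³
dV/dh = (16/25)πh²
dh/dt = (dV/dt)/(dV/dh) = -9/((16/25)π·3²) = -25/(16π) m/min
The level is dropping at 25/(16π) ≈ 0.4974 m/min.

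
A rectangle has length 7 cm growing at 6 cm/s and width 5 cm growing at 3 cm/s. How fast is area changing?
51 cm²/s

A = lw
dA/dt = w·dl/dt + l·dw/dt = 5·6 + 7·3 = 51 cm²/s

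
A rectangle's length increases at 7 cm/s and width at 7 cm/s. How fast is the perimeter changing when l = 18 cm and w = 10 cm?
28 cm/s

P = 2(l + w)
dP/dt = 2(dl/dt + dw/dt) = 2(7 + 7) = 28 cm/s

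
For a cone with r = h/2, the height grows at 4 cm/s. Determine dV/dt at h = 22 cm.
484π cm³/s

V = (1/3)π(h/2)²h = πh³/12
dV/dt = πh²/4 · 4
At h = 22: dV/dt = 484π cm³/s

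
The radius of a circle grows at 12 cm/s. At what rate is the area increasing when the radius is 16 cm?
384π cm²/s

A = πr²
dA/dt = 2πr · dr/dt = 2π(16)(12) = 384π cm²/s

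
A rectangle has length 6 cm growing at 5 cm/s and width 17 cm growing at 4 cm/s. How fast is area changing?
109 cm²/s

A = lw
dA/dt = w·dl/dt + l·dw/dt = 17·5 + 6·4 = 109 cm²/s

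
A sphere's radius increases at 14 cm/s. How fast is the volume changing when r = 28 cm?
43904π cm³/s

V = (4/3)πr³
dV/dt = dV/dr · dr/dt = 4πr² · 14
At r = 28: dV/dt = 43904π cm³/s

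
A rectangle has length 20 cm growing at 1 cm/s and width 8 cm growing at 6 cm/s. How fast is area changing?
128 cm²/s

A = lw
dA/dt = w·dl/dt + l·dw/dt = 8·1 + 20·6 = 128 cm²/s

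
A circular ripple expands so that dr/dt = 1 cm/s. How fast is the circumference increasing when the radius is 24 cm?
2π cm/s

C = 2πr
dC/dt = 2π · dr/dt = 2π · 1 = 2π cm/s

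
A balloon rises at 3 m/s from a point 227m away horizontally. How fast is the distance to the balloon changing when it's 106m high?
318√62765/62765 ≈ 1.269 m/s

z² = 227² + y²
z = √(227² + 106²) = √62765
dz/dt = y/z · dy/dt = 106/√62765 · 3 = 318√62765/62765 ≈ 1.269 m/s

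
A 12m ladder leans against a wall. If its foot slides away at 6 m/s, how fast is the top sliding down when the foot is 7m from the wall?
42√95/95 ≈ 4.309 m/s

x² + y² = 12²
2x·dx/dt + 2y·dy/dt = 0
dy/dt = -x/y · dx/dt = -7/√95 · 6 = -42√95/95 m/s
The top is descending at 42√95/95 ≈ 4.309 m/s.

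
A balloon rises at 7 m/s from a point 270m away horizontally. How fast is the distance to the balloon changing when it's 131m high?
917√90061/90061 ≈ 3.056 m/s

z² = 270² + y²
z = √(270² + 131²) = √90061
dz/dt = y/z · dy/dt = 131/√90061 · 7 = 917√90061/90061 ≈ 3.056 m/s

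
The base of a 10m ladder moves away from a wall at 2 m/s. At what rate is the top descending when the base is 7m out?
14√51/51 ≈ 1.96 m/s

x² + y² = 10²
2x·dx/dt + 2y·dy/dt = 0
dy/dt = -x/y · dx/dt = -7/√51 · 2 = -14√51/51 m/s
The top is descending at 14√51/51 ≈ 1.96 m/s.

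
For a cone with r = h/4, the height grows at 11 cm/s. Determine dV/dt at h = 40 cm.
1100π cm³/s

V = (1/3)π(h/4)²h = πh³/48
dV/dt = πh²/16 · 11
At h = 40: dV/dt = 1100π cm³/s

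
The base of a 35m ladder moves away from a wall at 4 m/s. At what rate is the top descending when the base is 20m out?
16√33/33 ≈ 2.785 m/s

x² + y² = 35²
2x·dx/dt + 2y·dy/dt = 0
dy/dt = -x/y · dx/dt = -20/(5√33) · 4 = -16√33/33 m/s
The top is descending at 16√33/33 ≈ 2.785 m/s.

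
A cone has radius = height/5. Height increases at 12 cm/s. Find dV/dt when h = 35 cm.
588π cm³/s

V = (1/3)π(h/5)²h = πh³/75
dV/dt = πh²/25 · 12
At h = 35: dV/dt = 588π cm³/s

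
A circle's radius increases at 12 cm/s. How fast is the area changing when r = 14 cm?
336π cm²/s

A = πr²
dA/dt = 2πr · dr/dt = 2π(14)(12) = 336π cm²/s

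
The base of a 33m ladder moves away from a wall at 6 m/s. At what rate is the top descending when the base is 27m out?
27√10/10 ≈ 8.538 m/s

x² + y² = 33²
2x·dx/dt + 2y·dy/dt = 0
dy/dt = -x/y · dx/dt = -27/(6√10) · 6 = -27√10/10 m/s
The top is descending at 27√10/10 ≈ 8.538 m/s.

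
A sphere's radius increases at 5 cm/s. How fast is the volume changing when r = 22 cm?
9680π cm³/s

V = (4/3)πr³
dV/dt = dV/dr · dr/dt = 4πr² · 5
At r = 22: dV/dt = 9680π cm³/s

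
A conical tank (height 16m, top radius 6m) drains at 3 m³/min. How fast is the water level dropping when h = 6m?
16/(27π) ≈ 0.1886 m/min

r/h = 6/16, so r = (3/8)h
V = (1/3)πr²h = (1/3)π((3/8)h)²h = (3/64)πh³
dV/dh = (9/64)πh²
dh/dt = (dV/dt)/(dV/dh) = -3/((9/64)π·6²) = -16/(27π) m/min
The level is dropping at 16/(27π) ≈ 0.1886 m/min.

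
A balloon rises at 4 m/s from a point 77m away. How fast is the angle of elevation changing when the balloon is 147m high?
0.011185 rad/s

tan(θ) = y/77
sec²(θ) · dθ/dt = (1/77) · dy/dt
dθ/dt = cos²(θ)/77 · 4 = 77/(77² + 147²) · 4
dθ/dt = 0.011185 rad/s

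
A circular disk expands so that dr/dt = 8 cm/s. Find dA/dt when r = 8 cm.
128π cm²/s

A = πr²
dA/dt = 2πr · dr/dt = 2π(8)(8) = 128π cm²/s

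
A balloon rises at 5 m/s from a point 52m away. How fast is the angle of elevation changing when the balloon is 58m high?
0.042848 rad/s

tan(θ) = y/52
sec²(θ) · dθ/dt = (1/52) · dy/dt
dθ/dt = cos²(θ)/52 · 5 = 52/(52² + 58²) · 5
dθ/dt = 0.042848 rad/s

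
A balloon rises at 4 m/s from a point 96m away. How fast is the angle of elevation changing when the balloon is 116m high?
0.016937 rad/s

tan(θ) = y/96
sec²(θ) · dθ/dt = (1/96) · dy/dt
dθ/dt = cos²(θ)/96 · 4 = 96/(96² + 116²) · 4
dθ/dt = 0.016937 rad/s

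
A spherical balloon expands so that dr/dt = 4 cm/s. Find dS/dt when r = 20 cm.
640π cm²/s

S = 4πr²
dS/dt = dS/dr · dr/dt = 8πr · 4
At r = 20: dS/dt = 640π cm²/s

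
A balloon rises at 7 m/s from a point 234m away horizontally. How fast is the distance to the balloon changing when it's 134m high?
469√18178/18178 ≈ 3.479 m/s

z² = 234² + y²
z = √(234² + 134²) = 2√18178
dz/dt = y/z · dy/dt = 134/(2√18178) · 7 = 469√18178/18178 ≈ 3.479 m/s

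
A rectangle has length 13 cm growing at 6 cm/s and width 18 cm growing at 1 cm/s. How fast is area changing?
121 cm²/s

A = lw
dA/dt = w·dl/dt + l·dw/dt = 18·6 + 13·1 = 121 cm²/s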